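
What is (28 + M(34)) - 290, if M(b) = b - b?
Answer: -262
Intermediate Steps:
M(b) = 0
(28 + M(34)) - 290 = (28 + 0) - 290 = 28 - 290 = -262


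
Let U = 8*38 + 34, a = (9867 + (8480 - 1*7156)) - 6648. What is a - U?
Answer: 4205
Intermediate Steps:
a = 4543 (a = (9867 + (8480 - 7156)) - 6648 = (9867 + 1324) - 6648 = 11191 - 6648 = 4543)
U = 338 (U = 304 + 34 = 338)
a - U = 4543 - 1*338 = 4543 - 338 = 4205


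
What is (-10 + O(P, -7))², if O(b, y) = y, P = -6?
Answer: 289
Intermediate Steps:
(-10 + O(P, -7))² = (-10 - 7)² = (-17)² = 289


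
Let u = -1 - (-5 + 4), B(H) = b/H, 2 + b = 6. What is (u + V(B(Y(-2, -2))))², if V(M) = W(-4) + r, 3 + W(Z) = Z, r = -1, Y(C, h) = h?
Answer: 64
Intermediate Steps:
b = 4 (b = -2 + 6 = 4)
W(Z) = -3 + Z
B(H) = 4/H
V(M) = -8 (V(M) = (-3 - 4) - 1 = -7 - 1 = -8)
u = 0 (u = -1 - 1*(-1) = -1 + 1 = 0)
(u + V(B(Y(-2, -2))))² = (0 - 8)² = (-8)² = 64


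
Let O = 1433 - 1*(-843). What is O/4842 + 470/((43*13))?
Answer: 1774012/1353339 ≈ 1.3108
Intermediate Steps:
O = 2276 (O = 1433 + 843 = 2276)
O/4842 + 470/((43*13)) = 2276/4842 + 470/((43*13)) = 2276*(1/4842) + 470/559 = 1138/2421 + 470*(1/559) = 1138/2421 + 470/559 = 1774012/1353339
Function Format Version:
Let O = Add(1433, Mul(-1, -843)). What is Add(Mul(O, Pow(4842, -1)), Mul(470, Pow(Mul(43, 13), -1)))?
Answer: Rational(1774012, 1353339) ≈ 1.3108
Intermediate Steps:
O = 2276 (O = Add(1433, 843) = 2276)
Add(Mul(O, Pow(4842, -1)), Mul(470, Pow(Mul(43, 13), -1))) = Add(Mul(2276, Pow(4842, -1)), Mul(470, Pow(Mul(43, 13), -1))) = Add(Mul(2276, Rational(1, 4842)), Mul(470, Pow(559, -1))) = Add(Rational(1138, 2421), Mul(470, Rational(1, 559))) = Add(Rational(1138, 2421), Rational(470, 559)) = Rational(1774012, 1353339)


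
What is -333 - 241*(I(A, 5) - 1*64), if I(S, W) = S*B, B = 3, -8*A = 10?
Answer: 63979/4 ≈ 15995.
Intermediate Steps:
A = -5/4 (A = -⅛*10 = -5/4 ≈ -1.2500)
I(S, W) = 3*S (I(S, W) = S*3 = 3*S)
-333 - 241*(I(A, 5) - 1*64) = -333 - 241*(3*(-5/4) - 1*64) = -333 - 241*(-15/4 - 64) = -333 - 241*(-271/4) = -333 + 65311/4 = 63979/4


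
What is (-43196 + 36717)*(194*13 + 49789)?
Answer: -338922969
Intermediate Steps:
(-43196 + 36717)*(194*13 + 49789) = -6479*(2522 + 49789) = -6479*52311 = -338922969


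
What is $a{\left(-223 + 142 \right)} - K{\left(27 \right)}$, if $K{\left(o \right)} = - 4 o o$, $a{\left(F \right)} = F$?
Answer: $2835$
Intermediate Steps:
$K{\left(o \right)} = - 4 o^{2}$
$a{\left(-223 + 142 \right)} - K{\left(27 \right)} = \left(-223 + 142\right) - - 4 \cdot 27^{2} = -81 - \left(-4\right) 729 = -81 - -2916 = -81 + 2916 = 2835$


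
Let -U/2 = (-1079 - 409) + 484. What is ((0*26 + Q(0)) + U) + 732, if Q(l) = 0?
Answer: 2740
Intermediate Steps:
U = 2008 (U = -2*((-1079 - 409) + 484) = -2*(-1488 + 484) = -2*(-1004) = 2008)
((0*26 + Q(0)) + U) + 732 = ((0*26 + 0) + 2008) + 732 = ((0 + 0) + 2008) + 732 = (0 + 2008) + 732 = 2008 + 732 = 2740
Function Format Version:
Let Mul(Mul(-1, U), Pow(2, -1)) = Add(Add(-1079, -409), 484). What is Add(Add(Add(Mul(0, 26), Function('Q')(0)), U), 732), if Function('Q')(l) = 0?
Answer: 2740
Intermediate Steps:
U = 2008 (U = Mul(-2, Add(Add(-1079, -409), 484)) = Mul(-2, Add(-1488, 484)) = Mul(-2, -1004) = 2008)
Add(Add(Add(Mul(0, 26), Function('Q')(0)), U), 732) = Add(Add(Add(Mul(0, 26), 0), 2008), 732) = Add(Add(Add(0, 0), 2008), 732) = Add(Add(0, 2008), 732) = Add(2008, 732) = 2740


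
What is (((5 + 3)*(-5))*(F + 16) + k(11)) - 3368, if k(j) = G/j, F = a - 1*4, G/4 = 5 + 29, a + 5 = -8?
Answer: -36472/11 ≈ -3315.6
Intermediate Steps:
a = -13 (a = -5 - 8 = -13)
G = 136 (G = 4*(5 + 29) = 4*34 = 136)
F = -17 (F = -13 - 1*4 = -13 - 4 = -17)
k(j) = 136/j
(((5 + 3)*(-5))*(F + 16) + k(11)) - 3368 = (((5 + 3)*(-5))*(-17 + 16) + 136/11) - 3368 = ((8*(-5))*(-1) + 136*(1/11)) - 3368 = (-40*(-1) + 136/11) - 3368 = (40 + 136/11) - 3368 = 576/11 - 3368 = -36472/11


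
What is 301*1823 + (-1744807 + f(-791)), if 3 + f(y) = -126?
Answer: -1196213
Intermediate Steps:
f(y) = -129 (f(y) = -3 - 126 = -129)
301*1823 + (-1744807 + f(-791)) = 301*1823 + (-1744807 - 129) = 548723 - 1744936 = -1196213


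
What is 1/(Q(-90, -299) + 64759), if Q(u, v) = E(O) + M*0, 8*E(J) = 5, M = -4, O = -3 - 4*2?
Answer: 8/518077 ≈ 1.5442e-5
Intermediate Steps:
O = -11 (O = -3 - 8 = -11)
E(J) = 5/8 (E(J) = (1/8)*5 = 5/8)
Q(u, v) = 5/8 (Q(u, v) = 5/8 - 4*0 = 5/8 + 0 = 5/8)
1/(Q(-90, -299) + 64759) = 1/(5/8 + 64759) = 1/(518077/8) = 8/518077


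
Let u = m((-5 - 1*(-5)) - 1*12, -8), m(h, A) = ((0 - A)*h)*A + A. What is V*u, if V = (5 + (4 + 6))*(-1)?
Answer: -11400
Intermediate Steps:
V = -15 (V = (5 + 10)*(-1) = 15*(-1) = -15)
m(h, A) = A - h*A**2 (m(h, A) = ((-A)*h)*A + A = (-A*h)*A + A = -h*A**2 + A = A - h*A**2)
u = 760 (u = -8*(1 - 1*(-8)*((-5 - 1*(-5)) - 1*12)) = -8*(1 - 1*(-8)*((-5 + 5) - 12)) = -8*(1 - 1*(-8)*(0 - 12)) = -8*(1 - 1*(-8)*(-12)) = -8*(1 - 96) = -8*(-95) = 760)
V*u = -15*760 = -11400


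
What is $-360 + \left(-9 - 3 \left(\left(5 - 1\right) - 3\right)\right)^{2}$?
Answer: $-216$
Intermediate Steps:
$-360 + \left(-9 - 3 \left(\left(5 - 1\right) - 3\right)\right)^{2} = -360 + \left(-9 - 3 \left(4 - 3\right)\right)^{2} = -360 + \left(-9 - 3\right)^{2} = -360 + \left(-12\right)^{2} = -360 + 144 = -216$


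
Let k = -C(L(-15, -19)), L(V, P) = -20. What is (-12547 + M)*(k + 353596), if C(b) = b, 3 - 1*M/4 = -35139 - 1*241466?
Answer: 386815238160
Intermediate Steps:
M = 1106432 (M = 12 - 4*(-35139 - 1*241466) = 12 - 4*(-35139 - 241466) = 12 - 4*(-276605) = 12 + 1106420 = 1106432)
k = 20 (k = -1*(-20) = 20)
(-12547 + M)*(k + 353596) = (-12547 + 1106432)*(20 + 353596) = 1093885*353616 = 386815238160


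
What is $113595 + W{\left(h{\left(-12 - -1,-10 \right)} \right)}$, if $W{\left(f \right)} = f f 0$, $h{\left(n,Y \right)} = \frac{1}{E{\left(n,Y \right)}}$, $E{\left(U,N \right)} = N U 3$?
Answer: $113595$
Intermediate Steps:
$E{\left(U,N \right)} = 3 N U$
$h{\left(n,Y \right)} = \frac{1}{3 Y n}$
$W{\left(f \right)} = 0$ ($W{\left(f \right)} = f^{2} \cdot 0 = 0$)
$113595 + W{\left(h{\left(-12 - -1,-10 \right)} \right)} = 113595 + 0 = 113595$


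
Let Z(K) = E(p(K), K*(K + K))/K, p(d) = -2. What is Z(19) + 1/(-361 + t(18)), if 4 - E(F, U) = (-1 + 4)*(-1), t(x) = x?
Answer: 2382/6517 ≈ 0.36551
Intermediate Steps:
E(F, U) = 7 (E(F, U) = 4 - (-1 + 4)*(-1) = 4 - 3*(-1) = 4 - 1*(-3) = 4 + 3 = 7)
Z(K) = 7/K
Z(19) + 1/(-361 + t(18)) = 7/19 + 1/(-361 + 18) = 7*(1/19) + 1/(-343) = 7/19 - 1/343 = 2382/6517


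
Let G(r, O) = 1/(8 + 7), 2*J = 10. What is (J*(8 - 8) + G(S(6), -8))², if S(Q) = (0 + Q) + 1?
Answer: 1/225 ≈ 0.0044444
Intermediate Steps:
J = 5 (J = (½)*10 = 5)
S(Q) = 1 + Q (S(Q) = Q + 1 = 1 + Q)
G(r, O) = 1/15
(J*(8 - 8) + G(S(6), -8))² = (5*(8 - 8) + 1/15)² = (5*0 + 1/15)² = (0 + 1/15)² = (1/15)² = 1/225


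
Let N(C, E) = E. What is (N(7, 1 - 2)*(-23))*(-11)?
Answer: -253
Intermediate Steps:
(N(7, 1 - 2)*(-23))*(-11) = ((1 - 2)*(-23))*(-11) = -1*(-23)*(-11) = 23*(-11) = -253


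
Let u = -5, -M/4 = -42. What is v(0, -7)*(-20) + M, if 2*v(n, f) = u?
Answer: 218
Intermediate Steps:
M = 168 (M = -4*(-42) = 168)
v(n, f) = -5/2 (v(n, f) = (½)*(-5) = -5/2)
v(0, -7)*(-20) + M = -5/2*(-20) + 168 = 50 + 168 = 218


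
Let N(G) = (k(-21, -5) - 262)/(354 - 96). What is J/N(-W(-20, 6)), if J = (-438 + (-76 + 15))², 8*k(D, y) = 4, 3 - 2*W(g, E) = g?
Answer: -128484516/523 ≈ -2.4567e+5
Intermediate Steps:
W(g, E) = 3/2 - g/2
k(D, y) = ½ (k(D, y) = (⅛)*4 = ½)
N(G) = -523/516 (N(G) = (½ - 262)/(354 - 96) = -523/2/258 = -523/2*1/258 = -523/516)
J = 249001 (J = (-438 - 61)² = (-499)² = 249001)
J/N(-W(-20, 6)) = 249001/(-523/516) = 249001*(-516/523) = -128484516/523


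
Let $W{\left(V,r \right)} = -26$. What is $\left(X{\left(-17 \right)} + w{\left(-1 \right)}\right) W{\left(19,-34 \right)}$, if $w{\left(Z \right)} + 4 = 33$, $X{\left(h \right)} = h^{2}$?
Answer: $-8268$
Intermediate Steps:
$w{\left(Z \right)} = 29$ ($w{\left(Z \right)} = -4 + 33 = 29$)
$\left(X{\left(-17 \right)} + w{\left(-1 \right)}\right) W{\left(19,-34 \right)} = \left(\left(-17\right)^{2} + 29\right) \left(-26\right) = \left(289 + 29\right) \left(-26\right) = 318 \left(-26\right) = -8268$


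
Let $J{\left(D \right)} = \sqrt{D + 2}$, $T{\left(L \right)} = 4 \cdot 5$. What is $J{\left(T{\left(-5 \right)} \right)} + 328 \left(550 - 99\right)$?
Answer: $147928 + \sqrt{22} \approx 1.4793 \cdot 10^{5}$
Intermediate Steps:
$T{\left(L \right)} = 20$
$J{\left(D \right)} = \sqrt{2 + D}$
$J{\left(T{\left(-5 \right)} \right)} + 328 \left(550 - 99\right) = \sqrt{2 + 20} + 328 \left(550 - 99\right) = \sqrt{22} + 328 \left(550 - 99\right) = \sqrt{22} + 328 \cdot 451 = \sqrt{22} + 147928 = 147928 + \sqrt{22}$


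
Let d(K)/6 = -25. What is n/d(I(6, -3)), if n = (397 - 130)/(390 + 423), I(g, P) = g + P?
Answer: -89/40650 ≈ -0.0021894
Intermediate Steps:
I(g, P) = P + g
d(K) = -150 (d(K) = 6*(-25) = -150)
n = 89/271 (n = 267/813 = 267*(1/813) = 89/271 ≈ 0.32841)
n/d(I(6, -3)) = (89/271)/(-150) = (89/271)*(-1/150) = -89/40650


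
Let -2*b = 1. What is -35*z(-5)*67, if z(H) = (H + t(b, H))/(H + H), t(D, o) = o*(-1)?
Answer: 0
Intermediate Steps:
b = -1/2 (b = -1/2*1 = -1/2 ≈ -0.50000)
t(D, o) = -o
z(H) = 0 (z(H) = (H - H)/(H + H) = 0/((2*H)) = 0*(1/(2*H)) = 0)
-35*z(-5)*67 = -35*0*67 = 0*67 = 0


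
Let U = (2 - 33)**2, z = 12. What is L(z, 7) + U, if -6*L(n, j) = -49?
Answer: 5815/6 ≈ 969.17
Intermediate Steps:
L(n, j) = 49/6 (L(n, j) = -1/6*(-49) = 49/6)
U = 961 (U = (-31)**2 = 961)
L(z, 7) + U = 49/6 + 961 = 5815/6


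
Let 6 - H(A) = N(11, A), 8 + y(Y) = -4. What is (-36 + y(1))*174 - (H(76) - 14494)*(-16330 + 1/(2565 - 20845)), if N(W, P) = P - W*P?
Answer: -512266364436/2285 ≈ -2.2419e+8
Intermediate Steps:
y(Y) = -12 (y(Y) = -8 - 4 = -12)
N(W, P) = P - P*W
H(A) = 6 + 10*A (H(A) = 6 - A*(1 - 1*11) = 6 - A*(1 - 11) = 6 - A*(-10) = 6 - (-10)*A = 6 + 10*A)
(-36 + y(1))*174 - (H(76) - 14494)*(-16330 + 1/(2565 - 20845)) = (-36 - 12)*174 - ((6 + 10*76) - 14494)*(-16330 + 1/(2565 - 20845)) = -48*174 - ((6 + 760) - 14494)*(-16330 + 1/(-18280)) = -8352 - (766 - 14494)*(-16330 - 1/18280) = -8352 - (-13728)*(-298512401)/18280 = -8352 - 1*512247280116/2285 = -8352 - 512247280116/2285 = -512266364436/2285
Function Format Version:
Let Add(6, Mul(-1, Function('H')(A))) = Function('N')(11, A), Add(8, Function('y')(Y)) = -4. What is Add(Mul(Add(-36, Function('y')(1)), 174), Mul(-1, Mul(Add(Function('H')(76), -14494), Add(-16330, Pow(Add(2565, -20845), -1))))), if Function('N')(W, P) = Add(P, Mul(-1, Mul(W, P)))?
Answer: Rational(-512266364436, 2285) ≈ -2.2419e+8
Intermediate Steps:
Function('y')(Y) = -12 (Function('y')(Y) = Add(-8, -4) = -12)
Function('N')(W, P) = Add(P, Mul(-1, P, W)) (Function('N')(W, P) = Add(P, Mul(-1, Mul(P, W))) = Add(P, Mul(-1, P, W)))
Function('H')(A) = Add(6, Mul(10, A)) (Function('H')(A) = Add(6, Mul(-1, Mul(A, Add(1, Mul(-1, 11))))) = Add(6, Mul(-1, Mul(A, Add(1, -11)))) = Add(6, Mul(-1, Mul(A, -10))) = Add(6, Mul(-1, Mul(-10, A))) = Add(6, Mul(10, A)))
Add(Mul(Add(-36, Function('y')(1)), 174), Mul(-1, Mul(Add(Function('H')(76), -14494), Add(-16330, Pow(Add(2565, -20845), -1))))) = Add(Mul(Add(-36, -12), 174), Mul(-1, Mul(Add(Add(6, Mul(10, 76)), -14494), Add(-16330, Pow(Add(2565, -20845), -1))))) = Add(Mul(-48, 174), Mul(-1, Mul(Add(Add(6, 760), -14494), Add(-16330, Pow(-18280, -1))))) = Add(-8352, Mul(-1, Mul(Add(766, -14494), Add(-16330, Rational(-1, 18280))))) = Add(-8352, Mul(-1, Mul(-13728, Rational(-298512401, 18280)))) = Add(-8352, Mul(-1, Rational(512247280116, 2285))) = Add(-8352, Rational(-512247280116, 2285)) = Rational(-512266364436, 2285)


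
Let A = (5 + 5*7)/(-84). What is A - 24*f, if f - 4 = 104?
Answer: -54442/21 ≈ -2592.5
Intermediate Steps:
f = 108 (f = 4 + 104 = 108)
A = -10/21 (A = (5 + 35)*(-1/84) = 40*(-1/84) = -10/21 ≈ -0.47619)
A - 24*f = -10/21 - 24*108 = -10/21 - 2592 = -54442/21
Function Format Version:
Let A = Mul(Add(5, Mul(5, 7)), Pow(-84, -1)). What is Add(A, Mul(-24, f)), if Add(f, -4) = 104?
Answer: Rational(-54442, 21) ≈ -2592.5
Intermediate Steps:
f = 108 (f = Add(4, 104) = 108)
A = Rational(-10, 21) (A = Mul(Add(5, 35), Rational(-1, 84)) = Mul(40, Rational(-1, 84)) = Rational(-10, 21) ≈ -0.47619)
Add(A, Mul(-24, f)) = Add(Rational(-10, 21), Mul(-24, 108)) = Add(Rational(-10, 21), -2592) = Rational(-54442, 21)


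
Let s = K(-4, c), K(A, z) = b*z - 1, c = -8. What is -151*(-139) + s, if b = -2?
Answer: 21004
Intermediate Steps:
K(A, z) = -1 - 2*z (K(A, z) = -2*z - 1 = -1 - 2*z)
s = 15 (s = -1 - 2*(-8) = -1 + 16 = 15)
-151*(-139) + s = -151*(-139) + 15 = 20989 + 15 = 21004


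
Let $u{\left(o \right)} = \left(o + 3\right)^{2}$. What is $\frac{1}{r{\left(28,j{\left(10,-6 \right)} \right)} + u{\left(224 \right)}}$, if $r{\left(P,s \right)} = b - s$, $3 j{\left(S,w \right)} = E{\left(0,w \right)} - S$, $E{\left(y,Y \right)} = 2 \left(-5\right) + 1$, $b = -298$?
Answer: $\frac{3}{153712} \approx 1.9517 \cdot 10^{-5}$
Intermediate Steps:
$E{\left(y,Y \right)} = -9$ ($E{\left(y,Y \right)} = -10 + 1 = -9$)
$j{\left(S,w \right)} = -3 - \frac{S}{3}$ ($j{\left(S,w \right)} = \frac{-9 - S}{3} = -3 - \frac{S}{3}$)
$r{\left(P,s \right)} = -298 - s$
$u{\left(o \right)} = \left(3 + o\right)^{2}$
$\frac{1}{r{\left(28,j{\left(10,-6 \right)} \right)} + u{\left(224 \right)}} = \frac{1}{\left(-298 - \left(-3 - \frac{10}{3}\right)\right) + \left(3 + 224\right)^{2}} = \frac{1}{\left(-298 - \left(-3 - \frac{10}{3}\right)\right) + 227^{2}} = \frac{1}{\left(-298 - - \frac{19}{3}\right) + 51529} = \frac{1}{\left(-298 + \frac{19}{3}\right) + 51529} = \frac{1}{- \frac{875}{3} + 51529} = \frac{1}{\frac{153712}{3}} = \frac{3}{153712}$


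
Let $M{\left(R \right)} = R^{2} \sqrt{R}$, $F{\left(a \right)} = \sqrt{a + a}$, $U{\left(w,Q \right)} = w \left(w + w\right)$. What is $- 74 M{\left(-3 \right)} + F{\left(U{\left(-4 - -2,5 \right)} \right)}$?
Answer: $4 - 666 i \sqrt{3} \approx 4.0 - 1153.5 i$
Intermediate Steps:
$U{\left(w,Q \right)} = 2 w^{2}$ ($U{\left(w,Q \right)} = w 2 w = 2 w^{2}$)
$F{\left(a \right)} = \sqrt{2} \sqrt{a}$ ($F{\left(a \right)} = \sqrt{2 a} = \sqrt{2} \sqrt{a}$)
$M{\left(R \right)} = R^{\frac{5}{2}}$
$- 74 M{\left(-3 \right)} + F{\left(U{\left(-4 - -2,5 \right)} \right)} = - 74 \left(-3\right)^{\frac{5}{2}} + \sqrt{2} \sqrt{2 \left(-4 - -2\right)^{2}} = - 74 \cdot 9 i \sqrt{3} + \sqrt{2} \sqrt{2 \left(-4 + 2\right)^{2}} = - 666 i \sqrt{3} + \sqrt{2} \sqrt{2 \left(-2\right)^{2}} = - 666 i \sqrt{3} + \sqrt{2} \sqrt{2 \cdot 4} = - 666 i \sqrt{3} + \sqrt{2} \sqrt{8} = - 666 i \sqrt{3} + \sqrt{2} \cdot 2 \sqrt{2} = - 666 i \sqrt{3} + 4 = 4 - 666 i \sqrt{3}$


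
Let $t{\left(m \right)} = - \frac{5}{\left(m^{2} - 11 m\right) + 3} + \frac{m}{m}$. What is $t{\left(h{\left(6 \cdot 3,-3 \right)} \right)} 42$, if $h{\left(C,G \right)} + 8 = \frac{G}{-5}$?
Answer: $\frac{20124}{497} \approx 40.491$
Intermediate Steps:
$h{\left(C,G \right)} = -8 - \frac{G}{5}$ ($h{\left(C,G \right)} = -8 + \frac{G}{-5} = -8 + G \left(- \frac{1}{5}\right) = -8 - \frac{G}{5}$)
$t{\left(m \right)} = 1 - \frac{5}{3 + m^{2} - 11 m}$ ($t{\left(m \right)} = - \frac{5}{3 + m^{2} - 11 m} + 1 = 1 - \frac{5}{3 + m^{2} - 11 m}$)
$t{\left(h{\left(6 \cdot 3,-3 \right)} \right)} 42 = \frac{-2 + \left(-8 - - \frac{3}{5}\right)^{2} - 11 \left(-8 - - \frac{3}{5}\right)}{3 + \left(-8 - - \frac{3}{5}\right)^{2} - 11 \left(-8 - - \frac{3}{5}\right)} 42 = \frac{-2 + \left(-8 + \frac{3}{5}\right)^{2} - 11 \left(-8 + \frac{3}{5}\right)}{3 + \left(-8 + \frac{3}{5}\right)^{2} - 11 \left(-8 + \frac{3}{5}\right)} 42 = \frac{-2 + \left(- \frac{37}{5}\right)^{2} - - \frac{407}{5}}{3 + \left(- \frac{37}{5}\right)^{2} - - \frac{407}{5}} \cdot 42 = \frac{-2 + \frac{1369}{25} + \frac{407}{5}}{3 + \frac{1369}{25} + \frac{407}{5}} \cdot 42 = \frac{1}{\frac{3479}{25}} \cdot \frac{3354}{25} \cdot 42 = \frac{25}{3479} \cdot \frac{3354}{25} \cdot 42 = \frac{3354}{3479} \cdot 42 = \frac{20124}{497}$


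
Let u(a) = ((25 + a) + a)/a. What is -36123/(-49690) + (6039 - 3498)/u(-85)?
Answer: 2147506497/1441010 ≈ 1490.3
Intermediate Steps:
u(a) = (25 + 2*a)/a
-36123/(-49690) + (6039 - 3498)/u(-85) = -36123/(-49690) + (6039 - 3498)/(2 + 25/(-85)) = -36123*(-1/49690) + 2541/(2 + 25*(-1/85)) = 36123/49690 + 2541/(2 - 5/17) = 36123/49690 + 2541/(29/17) = 36123/49690 + 2541*(17/29) = 36123/49690 + 43197/29 = 2147506497/1441010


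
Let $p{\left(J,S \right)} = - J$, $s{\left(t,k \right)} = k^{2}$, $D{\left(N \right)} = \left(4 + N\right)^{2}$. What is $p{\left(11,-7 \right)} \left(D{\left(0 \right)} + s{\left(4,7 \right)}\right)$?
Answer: $-715$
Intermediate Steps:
$p{\left(11,-7 \right)} \left(D{\left(0 \right)} + s{\left(4,7 \right)}\right) = \left(-1\right) 11 \left(\left(4 + 0\right)^{2} + 7^{2}\right) = - 11 \left(4^{2} + 49\right) = - 11 \left(16 + 49\right) = \left(-11\right) 65 = -715$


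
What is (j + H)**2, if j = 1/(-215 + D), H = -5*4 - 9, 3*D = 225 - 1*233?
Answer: 358723600/426409 ≈ 841.27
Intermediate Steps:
D = -8/3 (D = (225 - 1*233)/3 = (225 - 233)/3 = (1/3)*(-8) = -8/3 ≈ -2.6667)
H = -29 (H = -20 - 9 = -29)
j = -3/653 (j = 1/(-215 - 8/3) = 1/(-653/3) = -3/653 ≈ -0.0045942)
(j + H)**2 = (-3/653 - 29)**2 = (-18940/653)**2 = 358723600/426409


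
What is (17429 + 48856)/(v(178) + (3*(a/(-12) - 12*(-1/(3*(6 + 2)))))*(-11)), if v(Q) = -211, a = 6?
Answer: -66285/211 ≈ -314.15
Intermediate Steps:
(17429 + 48856)/(v(178) + (3*(a/(-12) - 12*(-1/(3*(6 + 2)))))*(-11)) = (17429 + 48856)/(-211 + (3*(6/(-12) - 12*(-1/(3*(6 + 2)))))*(-11)) = 66285/(-211 + (3*(6*(-1/12) - 12/((-3*8))))*(-11)) = 66285/(-211 + (3*(-½ - 12/(-24)))*(-11)) = 66285/(-211 + (3*(-½ - 12*(-1/24)))*(-11)) = 66285/(-211 + (3*(-½ + ½))*(-11)) = 66285/(-211 + (3*0)*(-11)) = 66285/(-211 + 0*(-11)) = 66285/(-211 + 0) = 66285/(-211) = 66285*(-1/211) = -66285/211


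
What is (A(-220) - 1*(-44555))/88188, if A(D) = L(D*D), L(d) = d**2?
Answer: 780868185/29396 ≈ 26564.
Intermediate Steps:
A(D) = D**4 (A(D) = (D*D)**2 = (D**2)**2 = D**4)
(A(-220) - 1*(-44555))/88188 = ((-220)**4 - 1*(-44555))/88188 = (2342560000 + 44555)*(1/88188) = 2342604555*(1/88188) = 780868185/29396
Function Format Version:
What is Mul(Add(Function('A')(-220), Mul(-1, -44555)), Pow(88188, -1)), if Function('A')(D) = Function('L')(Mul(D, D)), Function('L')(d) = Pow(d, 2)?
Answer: Rational(780868185, 29396) ≈ 26564.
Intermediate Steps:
Function('A')(D) = Pow(D, 4) (Function('A')(D) = Pow(Mul(D, D), 2) = Pow(Pow(D, 2), 2) = Pow(D, 4))
Mul(Add(Function('A')(-220), Mul(-1, -44555)), Pow(88188, -1)) = Mul(Add(Pow(-220, 4), Mul(-1, -44555)), Pow(88188, -1)) = Mul(Add(2342560000, 44555), Rational(1, 88188)) = Mul(2342604555, Rational(1, 88188)) = Rational(780868185, 29396)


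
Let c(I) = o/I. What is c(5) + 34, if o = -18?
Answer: 152/5 ≈ 30.400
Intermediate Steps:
c(I) = -18/I
c(5) + 34 = -18/5 + 34 = 152/5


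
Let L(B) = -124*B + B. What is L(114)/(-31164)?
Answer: 2337/5194 ≈ 0.44994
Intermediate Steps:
L(B) = -123*B
L(114)/(-31164) = -123*114/(-31164) = -14022*(-1/31164) = 2337/5194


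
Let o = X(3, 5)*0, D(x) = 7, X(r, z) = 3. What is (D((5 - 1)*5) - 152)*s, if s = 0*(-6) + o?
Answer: 0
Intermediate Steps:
o = 0 (o = 3*0 = 0)
s = 0 (s = 0*(-6) + 0 = 0 + 0 = 0)
(D((5 - 1)*5) - 152)*s = (7 - 152)*0 = -145*0 = 0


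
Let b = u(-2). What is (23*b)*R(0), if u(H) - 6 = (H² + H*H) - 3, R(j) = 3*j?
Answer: 0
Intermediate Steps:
u(H) = 3 + 2*H² (u(H) = 6 + ((H² + H*H) - 3) = 6 + ((H² + H²) - 3) = 6 + (2*H² - 3) = 6 + (-3 + 2*H²) = 3 + 2*H²)
b = 11 (b = 3 + 2*(-2)² = 3 + 2*4 = 3 + 8 = 11)
(23*b)*R(0) = (23*11)*(3*0) = 253*0 = 0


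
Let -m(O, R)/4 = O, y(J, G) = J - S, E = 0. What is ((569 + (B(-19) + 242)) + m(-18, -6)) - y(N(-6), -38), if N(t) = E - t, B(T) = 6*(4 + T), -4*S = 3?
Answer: 3145/4 ≈ 786.25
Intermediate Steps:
S = -¾ (S = -¼*3 = -¾ ≈ -0.75000)
B(T) = 24 + 6*T
N(t) = -t (N(t) = 0 - t = -t)
y(J, G) = ¾ + J (y(J, G) = J - 1*(-¾) = J + ¾ = ¾ + J)
m(O, R) = -4*O
((569 + (B(-19) + 242)) + m(-18, -6)) - y(N(-6), -38) = ((569 + ((24 + 6*(-19)) + 242)) - 4*(-18)) - (¾ - 1*(-6)) = ((569 + ((24 - 114) + 242)) + 72) - (¾ + 6) = ((569 + (-90 + 242)) + 72) - 1*27/4 = ((569 + 152) + 72) - 27/4 = (721 + 72) - 27/4 = 793 - 27/4 = 3145/4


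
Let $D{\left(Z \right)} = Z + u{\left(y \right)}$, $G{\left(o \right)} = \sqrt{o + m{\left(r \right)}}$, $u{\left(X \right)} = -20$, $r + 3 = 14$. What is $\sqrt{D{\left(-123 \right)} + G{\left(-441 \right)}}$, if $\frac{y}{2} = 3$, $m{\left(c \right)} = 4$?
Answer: $\sqrt{-143 + i \sqrt{437}} \approx 0.87175 + 11.99 i$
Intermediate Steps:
$r = 11$ ($r = -3 + 14 = 11$)
$y = 6$ ($y = 2 \cdot 3 = 6$)
$G{\left(o \right)} = \sqrt{4 + o}$ ($G{\left(o \right)} = \sqrt{o + 4} = \sqrt{4 + o}$)
$D{\left(Z \right)} = -20 + Z$ ($D{\left(Z \right)} = Z - 20 = -20 + Z$)
$\sqrt{D{\left(-123 \right)} + G{\left(-441 \right)}} = \sqrt{\left(-20 - 123\right) + \sqrt{4 - 441}} = \sqrt{-143 + \sqrt{-437}} = \sqrt{-143 + i \sqrt{437}}$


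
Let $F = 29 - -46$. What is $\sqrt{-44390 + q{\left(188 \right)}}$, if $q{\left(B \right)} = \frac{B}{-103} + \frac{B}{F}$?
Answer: $\frac{i \sqrt{105958413174}}{1545} \approx 210.69 i$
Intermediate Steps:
$F = 75$ ($F = 29 + 46 = 75$)
$q{\left(B \right)} = \frac{28 B}{7725}$ ($q{\left(B \right)} = \frac{B}{-103} + \frac{B}{75} = B \left(- \frac{1}{103}\right) + B \frac{1}{75} = - \frac{B}{103} + \frac{B}{75} = \frac{28 B}{7725}$)
$\sqrt{-44390 + q{\left(188 \right)}} = \sqrt{-44390 + \frac{28}{7725} \cdot 188} = \sqrt{-44390 + \frac{5264}{7725}} = \sqrt{- \frac{342907486}{7725}} = \frac{i \sqrt{105958413174}}{1545}$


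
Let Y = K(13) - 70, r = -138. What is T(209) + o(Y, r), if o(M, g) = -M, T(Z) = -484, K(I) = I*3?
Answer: -453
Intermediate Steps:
K(I) = 3*I
Y = -31 (Y = 3*13 - 70 = 39 - 70 = -31)
T(209) + o(Y, r) = -484 - 1*(-31) = -484 + 31 = -453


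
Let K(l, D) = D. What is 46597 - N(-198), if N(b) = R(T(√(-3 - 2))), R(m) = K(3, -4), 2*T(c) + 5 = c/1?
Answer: 46601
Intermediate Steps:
T(c) = -5/2 + c/2 (T(c) = -5/2 + (c/1)/2 = -5/2 + (c*1)/2 = -5/2 + c/2)
R(m) = -4
N(b) = -4
46597 - N(-198) = 46597 - 1*(-4) = 46597 + 4 = 46601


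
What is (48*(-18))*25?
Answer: -21600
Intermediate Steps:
(48*(-18))*25 = -864*25 = -21600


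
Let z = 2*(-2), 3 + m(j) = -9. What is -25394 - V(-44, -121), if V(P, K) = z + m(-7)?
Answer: -25378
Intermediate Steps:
m(j) = -12 (m(j) = -3 - 9 = -12)
z = -4
V(P, K) = -16 (V(P, K) = -4 - 12 = -16)
-25394 - V(-44, -121) = -25394 - 1*(-16) = -25394 + 16 = -25378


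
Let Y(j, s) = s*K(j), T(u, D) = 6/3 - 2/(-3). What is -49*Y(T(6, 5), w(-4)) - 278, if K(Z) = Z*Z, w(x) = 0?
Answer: -278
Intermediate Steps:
K(Z) = Z**2
T(u, D) = 8/3 (T(u, D) = 6*(1/3) - 2*(-1/3) = 2 + 2/3 = 8/3)
Y(j, s) = s*j**2
-49*Y(T(6, 5), w(-4)) - 278 = -0*(8/3)**2 - 278 = -0*64/9 - 278 = -49*0 - 278 = 0 - 278 = -278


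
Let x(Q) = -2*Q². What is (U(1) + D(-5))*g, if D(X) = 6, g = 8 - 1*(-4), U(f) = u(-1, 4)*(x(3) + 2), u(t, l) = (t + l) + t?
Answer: -312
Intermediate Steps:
u(t, l) = l + 2*t (u(t, l) = (l + t) + t = l + 2*t)
U(f) = -32 (U(f) = (4 + 2*(-1))*(-2*3² + 2) = (4 - 2)*(-2*9 + 2) = 2*(-18 + 2) = 2*(-16) = -32)
g = 12 (g = 8 + 4 = 12)
(U(1) + D(-5))*g = (-32 + 6)*12 = -26*12 = -312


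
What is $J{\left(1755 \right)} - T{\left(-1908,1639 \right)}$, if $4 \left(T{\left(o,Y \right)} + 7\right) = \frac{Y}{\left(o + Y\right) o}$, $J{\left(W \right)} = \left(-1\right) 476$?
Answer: $- \frac{962862391}{2053008} \approx -469.0$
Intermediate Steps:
$J{\left(W \right)} = -476$
$T{\left(o,Y \right)} = -7 + \frac{Y}{4 o \left(Y + o\right)}$ ($T{\left(o,Y \right)} = -7 + \frac{Y \frac{1}{\left(o + Y\right) o}}{4} = -7 + \frac{Y \frac{1}{\left(Y + o\right) o}}{4} = -7 + \frac{Y \frac{1}{o \left(Y + o\right)}}{4} = -7 + \frac{Y \frac{1}{o} \frac{1}{Y + o}}{4} = -7 + \frac{Y}{4 o \left(Y + o\right)}$)
$J{\left(1755 \right)} - T{\left(-1908,1639 \right)} = -476 - \frac{1639 - 28 \left(-1908\right)^{2} - 45892 \left(-1908\right)}{4 \left(-1908\right) \left(1639 - 1908\right)} = -476 - \frac{1}{4} \left(- \frac{1}{1908}\right) \frac{1}{-269} \left(1639 - 101932992 + 87561936\right) = -476 - \frac{1}{4} \left(- \frac{1}{1908}\right) \left(- \frac{1}{269}\right) \left(1639 - 101932992 + 87561936\right) = -476 - \frac{1}{4} \left(- \frac{1}{1908}\right) \left(- \frac{1}{269}\right) \left(-14369417\right) = -476 - - \frac{14369417}{2053008} = -476 + \frac{14369417}{2053008} = - \frac{962862391}{2053008}$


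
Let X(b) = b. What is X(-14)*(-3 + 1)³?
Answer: 112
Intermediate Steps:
X(-14)*(-3 + 1)³ = -14*(-3 + 1)³ = -14*(-2)³ = -14*(-8) = 112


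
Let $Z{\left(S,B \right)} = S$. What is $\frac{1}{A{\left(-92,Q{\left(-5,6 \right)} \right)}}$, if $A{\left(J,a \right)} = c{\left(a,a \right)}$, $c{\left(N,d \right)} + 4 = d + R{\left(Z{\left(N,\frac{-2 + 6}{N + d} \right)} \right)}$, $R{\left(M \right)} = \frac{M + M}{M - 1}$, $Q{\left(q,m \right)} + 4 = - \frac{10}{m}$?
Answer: $- \frac{30}{239} \approx -0.12552$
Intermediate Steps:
$Q{\left(q,m \right)} = -4 - \frac{10}{m}$
$R{\left(M \right)} = \frac{2 M}{-1 + M}$
$c{\left(N,d \right)} = -4 + d + \frac{2 N}{-1 + N}$ ($c{\left(N,d \right)} = -4 + \left(d + \frac{2 N}{-1 + N}\right) = -4 + d + \frac{2 N}{-1 + N}$)
$A{\left(J,a \right)} = \frac{2 a + \left(-1 + a\right) \left(-4 + a\right)}{-1 + a}$
$\frac{1}{A{\left(-92,Q{\left(-5,6 \right)} \right)}} = \frac{1}{\frac{1}{-1 - \left(4 + \frac{10}{6}\right)} \left(4 + \left(-4 - \frac{10}{6}\right)^{2} - 3 \left(-4 - \frac{10}{6}\right)\right)} = \frac{1}{\frac{1}{-1 - \frac{17}{3}} \left(4 + \left(-4 - \frac{5}{3}\right)^{2} - 3 \left(-4 - \frac{5}{3}\right)\right)} = \frac{1}{\frac{1}{-1 - \frac{17}{3}} \left(4 + \left(- \frac{17}{3}\right)^{2} - -17\right)} = \frac{1}{\frac{1}{- \frac{20}{3}} \left(4 + \frac{289}{9} + 17\right)} = \frac{1}{\left(- \frac{3}{20}\right) \frac{478}{9}} = \frac{1}{- \frac{239}{30}} = - \frac{30}{239}$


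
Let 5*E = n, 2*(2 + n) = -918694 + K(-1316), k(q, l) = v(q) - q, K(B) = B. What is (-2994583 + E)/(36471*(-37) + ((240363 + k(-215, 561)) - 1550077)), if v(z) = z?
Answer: 15432922/13295705 ≈ 1.1607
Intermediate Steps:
k(q, l) = 0 (k(q, l) = q - q = 0)
n = -460007 (n = -2 + (-918694 - 1316)/2 = -2 + (½)*(-920010) = -2 - 460005 = -460007)
E = -460007/5 (E = (⅕)*(-460007) = -460007/5 ≈ -92001.)
(-2994583 + E)/(36471*(-37) + ((240363 + k(-215, 561)) - 1550077)) = (-2994583 - 460007/5)/(36471*(-37) + ((240363 + 0) - 1550077)) = -15432922/(5*(-1349427 + (240363 - 1550077))) = -15432922/(5*(-1349427 - 1309714)) = -15432922/5/(-2659141) = -15432922/5*(-1/2659141) = 15432922/13295705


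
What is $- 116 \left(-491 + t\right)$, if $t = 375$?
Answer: $13456$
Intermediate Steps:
$- 116 \left(-491 + t\right) = - 116 \left(-491 + 375\right) = \left(-116\right) \left(-116\right) = 13456$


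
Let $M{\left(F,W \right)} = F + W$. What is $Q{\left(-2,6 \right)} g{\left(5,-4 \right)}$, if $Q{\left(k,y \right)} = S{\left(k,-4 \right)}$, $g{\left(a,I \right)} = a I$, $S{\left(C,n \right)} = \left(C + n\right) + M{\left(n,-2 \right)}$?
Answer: $240$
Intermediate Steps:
$S{\left(C,n \right)} = -2 + C + 2 n$ ($S{\left(C,n \right)} = \left(C + n\right) + \left(n - 2\right) = \left(C + n\right) + \left(-2 + n\right) = -2 + C + 2 n$)
$g{\left(a,I \right)} = I a$
$Q{\left(k,y \right)} = -10 + k$ ($Q{\left(k,y \right)} = -2 + k + 2 \left(-4\right) = -2 + k - 8 = -10 + k$)
$Q{\left(-2,6 \right)} g{\left(5,-4 \right)} = \left(-10 - 2\right) \left(\left(-4\right) 5\right) = \left(-12\right) \left(-20\right) = 240$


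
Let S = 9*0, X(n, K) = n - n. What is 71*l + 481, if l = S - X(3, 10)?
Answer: 481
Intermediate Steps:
X(n, K) = 0
S = 0
l = 0 (l = 0 - 1*0 = 0 + 0 = 0)
71*l + 481 = 71*0 + 481 = 0 + 481 = 481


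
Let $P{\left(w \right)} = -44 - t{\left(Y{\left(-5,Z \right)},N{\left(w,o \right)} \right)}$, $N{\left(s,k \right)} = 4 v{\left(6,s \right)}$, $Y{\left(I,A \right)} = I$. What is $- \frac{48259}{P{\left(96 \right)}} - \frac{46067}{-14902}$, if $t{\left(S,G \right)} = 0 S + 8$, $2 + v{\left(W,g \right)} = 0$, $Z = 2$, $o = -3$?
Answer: $\frac{360775551}{387452} \approx 931.15$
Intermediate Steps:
$v{\left(W,g \right)} = -2$ ($v{\left(W,g \right)} = -2 + 0 = -2$)
$N{\left(s,k \right)} = -8$ ($N{\left(s,k \right)} = 4 \left(-2\right) = -8$)
$t{\left(S,G \right)} = 8$ ($t{\left(S,G \right)} = 0 + 8 = 8$)
$P{\left(w \right)} = -52$ ($P{\left(w \right)} = -44 - 8 = -52$)
$- \frac{48259}{P{\left(96 \right)}} - \frac{46067}{-14902} = - \frac{48259}{-52} - \frac{46067}{-14902} = \left(-48259\right) \left(- \frac{1}{52}\right) - - \frac{46067}{14902} = \frac{48259}{52} + \frac{46067}{14902} = \frac{360775551}{387452}$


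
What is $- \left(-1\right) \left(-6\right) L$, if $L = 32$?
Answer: $-192$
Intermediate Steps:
$- \left(-1\right) \left(-6\right) L = - \left(-1\right) \left(-6\right) 32 = \left(-1\right) 6 \cdot 32 = \left(-6\right) 32 = -192$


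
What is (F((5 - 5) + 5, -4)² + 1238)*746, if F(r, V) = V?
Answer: 935484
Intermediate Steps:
(F((5 - 5) + 5, -4)² + 1238)*746 = ((-4)² + 1238)*746 = (16 + 1238)*746 = 1254*746 = 935484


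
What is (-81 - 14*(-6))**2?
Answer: 9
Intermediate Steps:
(-81 - 14*(-6))**2 = (-81 + 84)**2 = 3**2 = 9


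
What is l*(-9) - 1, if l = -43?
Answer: 386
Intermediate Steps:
l*(-9) - 1 = -43*(-9) - 1 = 387 - 1 = 386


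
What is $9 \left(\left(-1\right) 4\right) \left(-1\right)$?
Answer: $36$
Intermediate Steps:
$9 \left(\left(-1\right) 4\right) \left(-1\right) = 9 \left(-4\right) \left(-1\right) = \left(-36\right) \left(-1\right) = 36$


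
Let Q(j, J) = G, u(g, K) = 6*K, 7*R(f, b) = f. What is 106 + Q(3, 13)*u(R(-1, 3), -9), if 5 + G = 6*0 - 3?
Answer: 538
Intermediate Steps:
R(f, b) = f/7
G = -8 (G = -5 + (6*0 - 3) = -5 + (0 - 3) = -5 - 3 = -8)
Q(j, J) = -8
106 + Q(3, 13)*u(R(-1, 3), -9) = 106 - 48*(-9) = 106 - 8*(-54) = 106 + 432 = 538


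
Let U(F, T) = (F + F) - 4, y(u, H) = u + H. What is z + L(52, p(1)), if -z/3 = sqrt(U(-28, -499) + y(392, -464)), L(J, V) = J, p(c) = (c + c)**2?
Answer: 52 - 6*I*sqrt(33) ≈ 52.0 - 34.467*I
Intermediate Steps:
y(u, H) = H + u
p(c) = 4*c**2 (p(c) = (2*c)**2 = 4*c**2)
U(F, T) = -4 + 2*F (U(F, T) = 2*F - 4 = -4 + 2*F)
z = -6*I*sqrt(33) (z = -3*sqrt((-4 + 2*(-28)) + (-464 + 392)) = -3*sqrt((-4 - 56) - 72) = -3*sqrt(-60 - 72) = -6*I*sqrt(33) ≈ -34.467*I)
z + L(52, p(1)) = -6*I*sqrt(33) + 52 = 52 - 6*I*sqrt(33)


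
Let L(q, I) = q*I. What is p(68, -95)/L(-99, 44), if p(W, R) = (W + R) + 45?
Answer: -1/242 ≈ -0.0041322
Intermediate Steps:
L(q, I) = I*q
p(W, R) = 45 + R + W (p(W, R) = (R + W) + 45 = 45 + R + W)
p(68, -95)/L(-99, 44) = (45 - 95 + 68)/((44*(-99))) = 18/(-4356) = 18*(-1/4356) = -1/242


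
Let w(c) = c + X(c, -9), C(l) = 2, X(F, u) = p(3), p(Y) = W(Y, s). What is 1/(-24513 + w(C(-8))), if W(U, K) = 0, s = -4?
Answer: -1/24511 ≈ -4.0798e-5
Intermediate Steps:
p(Y) = 0
X(F, u) = 0
w(c) = c (w(c) = c + 0 = c)
1/(-24513 + w(C(-8))) = 1/(-24513 + 2) = 1/(-24511) = -1/24511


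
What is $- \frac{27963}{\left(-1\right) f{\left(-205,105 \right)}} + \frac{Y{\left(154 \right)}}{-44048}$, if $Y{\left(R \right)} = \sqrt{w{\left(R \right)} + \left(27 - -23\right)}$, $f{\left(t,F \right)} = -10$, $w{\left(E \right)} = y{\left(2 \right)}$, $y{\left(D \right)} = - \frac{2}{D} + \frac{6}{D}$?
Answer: $- \frac{27963}{10} - \frac{\sqrt{13}}{22024} \approx -2796.3$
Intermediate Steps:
$y{\left(D \right)} = \frac{4}{D}$
$w{\left(E \right)} = 2$ ($w{\left(E \right)} = \frac{4}{2} = 4 \cdot \frac{1}{2} = 2$)
$Y{\left(R \right)} = 2 \sqrt{13}$ ($Y{\left(R \right)} = \sqrt{2 + \left(27 - -23\right)} = \sqrt{2 + \left(27 + 23\right)} = \sqrt{2 + 50} = \sqrt{52} = 2 \sqrt{13}$)
$- \frac{27963}{\left(-1\right) f{\left(-205,105 \right)}} + \frac{Y{\left(154 \right)}}{-44048} = - \frac{27963}{\left(-1\right) \left(-10\right)} + \frac{2 \sqrt{13}}{-44048} = - \frac{27963}{10} + 2 \sqrt{13} \left(- \frac{1}{44048}\right) = \left(-27963\right) \frac{1}{10} - \frac{\sqrt{13}}{22024} = - \frac{27963}{10} - \frac{\sqrt{13}}{22024}$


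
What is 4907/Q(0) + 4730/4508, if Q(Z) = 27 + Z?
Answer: 11124233/60858 ≈ 182.79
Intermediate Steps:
4907/Q(0) + 4730/4508 = 4907/(27 + 0) + 4730/4508 = 4907/27 + 4730*(1/4508) = 4907*(1/27) + 2365/2254 = 4907/27 + 2365/2254 = 11124233/60858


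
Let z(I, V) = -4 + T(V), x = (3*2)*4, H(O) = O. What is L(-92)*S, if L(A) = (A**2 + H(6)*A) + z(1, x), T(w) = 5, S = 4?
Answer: 31652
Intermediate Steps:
x = 24 (x = 6*4 = 24)
z(I, V) = 1 (z(I, V) = -4 + 5 = 1)
L(A) = 1 + A**2 + 6*A (L(A) = (A**2 + 6*A) + 1 = 1 + A**2 + 6*A)
L(-92)*S = (1 + (-92)**2 + 6*(-92))*4 = (1 + 8464 - 552)*4 = 7913*4 = 31652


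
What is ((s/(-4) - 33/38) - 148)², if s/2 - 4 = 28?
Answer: 39250225/1444 ≈ 27182.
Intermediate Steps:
s = 64 (s = 8 + 2*28 = 8 + 56 = 64)
((s/(-4) - 33/38) - 148)² = ((64/(-4) - 33/38) - 148)² = ((64*(-¼) - 33*1/38) - 148)² = ((-16 - 33/38) - 148)² = (-641/38 - 148)² = (-6265/38)² = 39250225/1444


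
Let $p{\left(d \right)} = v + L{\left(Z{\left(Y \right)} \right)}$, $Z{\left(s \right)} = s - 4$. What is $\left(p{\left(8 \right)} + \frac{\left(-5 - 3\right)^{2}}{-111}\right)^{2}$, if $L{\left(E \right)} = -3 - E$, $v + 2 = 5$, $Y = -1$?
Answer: $\frac{241081}{12321} \approx 19.567$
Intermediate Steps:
$v = 3$ ($v = -2 + 5 = 3$)
$Z{\left(s \right)} = -4 + s$
$p{\left(d \right)} = 5$ ($p{\left(d \right)} = 3 - -2 = 3 + \left(-3 + 5\right) = 3 + 2 = 5$)
$\left(p{\left(8 \right)} + \frac{\left(-5 - 3\right)^{2}}{-111}\right)^{2} = \left(5 + \frac{\left(-5 - 3\right)^{2}}{-111}\right)^{2} = \left(5 + \left(-8\right)^{2} \left(- \frac{1}{111}\right)\right)^{2} = \left(5 + 64 \left(- \frac{1}{111}\right)\right)^{2} = \left(5 - \frac{64}{111}\right)^{2} = \left(\frac{491}{111}\right)^{2} = \frac{241081}{12321}$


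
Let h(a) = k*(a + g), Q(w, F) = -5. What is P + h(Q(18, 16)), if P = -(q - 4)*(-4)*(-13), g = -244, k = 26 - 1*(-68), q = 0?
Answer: -23198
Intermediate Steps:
k = 94 (k = 26 + 68 = 94)
h(a) = -22936 + 94*a (h(a) = 94*(a - 244) = 94*(-244 + a) = -22936 + 94*a)
P = 208 (P = -(0 - 4)*(-4)*(-13) = -(-4)*(-4)*(-13) = -1*16*(-13) = -16*(-13) = 208)
P + h(Q(18, 16)) = 208 + (-22936 + 94*(-5)) = 208 + (-22936 - 470) = 208 - 23406 = -23198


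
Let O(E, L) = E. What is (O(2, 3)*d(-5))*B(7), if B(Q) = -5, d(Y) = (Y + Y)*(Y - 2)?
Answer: -700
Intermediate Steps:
d(Y) = 2*Y*(-2 + Y) (d(Y) = (2*Y)*(-2 + Y) = 2*Y*(-2 + Y))
(O(2, 3)*d(-5))*B(7) = (2*(2*(-5)*(-2 - 5)))*(-5) = (2*(2*(-5)*(-7)))*(-5) = (2*70)*(-5) = 140*(-5) = -700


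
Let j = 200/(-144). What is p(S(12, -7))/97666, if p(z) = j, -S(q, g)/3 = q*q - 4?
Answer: -25/1757988 ≈ -1.4221e-5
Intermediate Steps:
S(q, g) = 12 - 3*q² (S(q, g) = -3*(q*q - 4) = -3*(q² - 4) = -3*(-4 + q²) = 12 - 3*q²)
j = -25/18 (j = 200*(-1/144) = -25/18 ≈ -1.3889)
p(z) = -25/18
p(S(12, -7))/97666 = -25/18/97666 = -25/18*1/97666 = -25/1757988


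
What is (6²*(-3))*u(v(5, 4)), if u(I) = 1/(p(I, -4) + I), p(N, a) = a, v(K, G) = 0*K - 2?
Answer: 18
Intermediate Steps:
v(K, G) = -2 (v(K, G) = 0 - 2 = -2)
u(I) = 1/(-4 + I)
(6²*(-3))*u(v(5, 4)) = (6²*(-3))/(-4 - 2) = (36*(-3))/(-6) = -108*(-⅙) = 18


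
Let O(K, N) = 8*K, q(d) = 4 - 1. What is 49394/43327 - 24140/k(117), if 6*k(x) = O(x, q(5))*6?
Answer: -249920249/10138518 ≈ -24.651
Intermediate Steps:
q(d) = 3
k(x) = 8*x (k(x) = ((8*x)*6)/6 = (48*x)/6 = 8*x)
49394/43327 - 24140/k(117) = 49394/43327 - 24140/(8*117) = 49394*(1/43327) - 24140/936 = 49394/43327 - 24140*1/936 = 49394/43327 - 6035/234 = -249920249/10138518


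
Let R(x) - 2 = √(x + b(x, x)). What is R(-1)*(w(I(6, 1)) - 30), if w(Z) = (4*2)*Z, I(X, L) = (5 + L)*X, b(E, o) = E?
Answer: 516 + 258*I*√2 ≈ 516.0 + 364.87*I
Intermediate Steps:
I(X, L) = X*(5 + L)
w(Z) = 8*Z
R(x) = 2 + √2*√x (R(x) = 2 + √(x + x) = 2 + √(2*x) = 2 + √2*√x)
R(-1)*(w(I(6, 1)) - 30) = (2 + √2*√(-1))*(8*(6*(5 + 1)) - 30) = (2 + √2*I)*(8*(6*6) - 30) = (2 + I*√2)*(8*36 - 30) = (2 + I*√2)*(288 - 30) = (2 + I*√2)*258 = 516 + 258*I*√2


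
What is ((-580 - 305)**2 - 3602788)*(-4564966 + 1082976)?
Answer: 9817690170370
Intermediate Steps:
((-580 - 305)**2 - 3602788)*(-4564966 + 1082976) = ((-885)**2 - 3602788)*(-3481990) = (783225 - 3602788)*(-3481990) = -2819563*(-3481990) = 9817690170370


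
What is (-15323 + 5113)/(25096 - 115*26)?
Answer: -5105/11053 ≈ -0.46187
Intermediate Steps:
(-15323 + 5113)/(25096 - 115*26) = -10210/(25096 - 2990) = -10210/22106 = -10210*1/22106 = -5105/11053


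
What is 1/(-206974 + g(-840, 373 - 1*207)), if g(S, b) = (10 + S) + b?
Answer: -1/207638 ≈ -4.8161e-6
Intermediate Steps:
g(S, b) = 10 + S + b
1/(-206974 + g(-840, 373 - 1*207)) = 1/(-206974 + (10 - 840 + (373 - 1*207))) = 1/(-206974 + (10 - 840 + (373 - 207))) = 1/(-206974 + (10 - 840 + 166)) = 1/(-206974 - 664) = 1/(-207638) = -1/207638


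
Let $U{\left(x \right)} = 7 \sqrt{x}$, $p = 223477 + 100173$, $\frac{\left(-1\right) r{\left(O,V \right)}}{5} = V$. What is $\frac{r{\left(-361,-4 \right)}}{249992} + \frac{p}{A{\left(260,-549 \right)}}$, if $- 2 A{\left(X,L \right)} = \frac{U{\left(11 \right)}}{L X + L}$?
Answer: $\frac{5}{62498} + \frac{92750969700 \sqrt{11}}{77} \approx 3.9951 \cdot 10^{9}$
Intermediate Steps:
$r{\left(O,V \right)} = - 5 V$
$p = 323650$
$A{\left(X,L \right)} = - \frac{7 \sqrt{11}}{2 \left(L + L X\right)}$ ($A{\left(X,L \right)} = - \frac{7 \sqrt{11} \frac{1}{L X + L}}{2} = - \frac{7 \sqrt{11} \frac{1}{L + L X}}{2} = - \frac{7 \sqrt{11}}{2 \left(L + L X\right)}$)
$\frac{r{\left(-361,-4 \right)}}{249992} + \frac{p}{A{\left(260,-549 \right)}} = \frac{\left(-5\right) \left(-4\right)}{249992} + \frac{323650}{\left(- \frac{7}{2}\right) \sqrt{11} \frac{1}{-549} \frac{1}{1 + 260}} = 20 \cdot \frac{1}{249992} + \frac{323650}{\left(- \frac{7}{2}\right) \sqrt{11} \left(- \frac{1}{549}\right) \frac{1}{261}} = \frac{5}{62498} + \frac{323650}{\left(- \frac{7}{2}\right) \sqrt{11} \left(- \frac{1}{549}\right) \frac{1}{261}} = \frac{5}{62498} + \frac{323650}{\frac{7}{286578} \sqrt{11}} = \frac{5}{62498} + 323650 \frac{286578 \sqrt{11}}{77} = \frac{5}{62498} + \frac{92750969700 \sqrt{11}}{77}$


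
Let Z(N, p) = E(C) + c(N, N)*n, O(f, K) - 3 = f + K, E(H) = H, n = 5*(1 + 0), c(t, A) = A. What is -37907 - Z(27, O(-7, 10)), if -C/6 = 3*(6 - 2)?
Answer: -37970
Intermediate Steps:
C = -72 (C = -18*(6 - 2) = -18*4 = -6*12 = -72)
n = 5 (n = 5*1 = 5)
O(f, K) = 3 + K + f (O(f, K) = 3 + (f + K) = 3 + (K + f) = 3 + K + f)
Z(N, p) = -72 + 5*N (Z(N, p) = -72 + N*5 = -72 + 5*N)
-37907 - Z(27, O(-7, 10)) = -37907 - (-72 + 5*27) = -37907 - (-72 + 135) = -37907 - 1*63 = -37907 - 63 = -37970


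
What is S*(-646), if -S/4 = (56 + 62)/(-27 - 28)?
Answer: -304912/55 ≈ -5543.9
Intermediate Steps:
S = 472/55 (S = -4*(56 + 62)/(-27 - 28) = -472/(-55) = -472*(-1)/55 = -4*(-118/55) = 472/55 ≈ 8.5818)
S*(-646) = (472/55)*(-646) = -304912/55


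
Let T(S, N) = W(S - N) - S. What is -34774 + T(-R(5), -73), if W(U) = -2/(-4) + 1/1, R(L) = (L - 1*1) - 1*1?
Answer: -69539/2 ≈ -34770.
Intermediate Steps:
R(L) = -2 + L (R(L) = (L - 1) - 1 = (-1 + L) - 1 = -2 + L)
W(U) = 3/2 (W(U) = -2*(-¼) + 1*1 = ½ + 1 = 3/2)
T(S, N) = 3/2 - S
-34774 + T(-R(5), -73) = -34774 + (3/2 - (-1)*(-2 + 5)) = -34774 + (3/2 - (-1)*3) = -34774 + (3/2 - 1*(-3)) = -34774 + (3/2 + 3) = -34774 + 9/2 = -69539/2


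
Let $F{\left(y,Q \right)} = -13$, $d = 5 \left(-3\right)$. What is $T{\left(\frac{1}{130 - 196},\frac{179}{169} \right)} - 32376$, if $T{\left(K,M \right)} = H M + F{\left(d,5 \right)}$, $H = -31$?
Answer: $- \frac{5479290}{169} \approx -32422.0$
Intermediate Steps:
$d = -15$
$T{\left(K,M \right)} = -13 - 31 M$ ($T{\left(K,M \right)} = - 31 M - 13 = -13 - 31 M$)
$T{\left(\frac{1}{130 - 196},\frac{179}{169} \right)} - 32376 = \left(-13 - 31 \cdot \frac{179}{169}\right) - 32376 = \left(-13 - 31 \cdot 179 \cdot \frac{1}{169}\right) - 32376 = \left(-13 - \frac{5549}{169}\right) - 32376 = - \frac{7746}{169} - 32376 = - \frac{5479290}{169}$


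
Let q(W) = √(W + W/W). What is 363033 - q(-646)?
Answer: 363033 - I*√645 ≈ 3.6303e+5 - 25.397*I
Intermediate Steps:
q(W) = √(1 + W) (q(W) = √(W + 1) = √(1 + W))
363033 - q(-646) = 363033 - √(1 - 646) = 363033 - √(-645) = 363033 - I*√645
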